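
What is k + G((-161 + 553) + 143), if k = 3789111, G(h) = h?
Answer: 3789646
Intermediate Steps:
k + G((-161 + 553) + 143) = 3789111 + ((-161 + 553) + 143) = 3789111 + (392 + 143) = 3789111 + 535 = 3789646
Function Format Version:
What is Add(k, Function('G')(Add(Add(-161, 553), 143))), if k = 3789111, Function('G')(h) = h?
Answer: 3789646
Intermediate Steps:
Add(k, Function('G')(Add(Add(-161, 553), 143))) = Add(3789111, Add(Add(-161, 553), 143)) = Add(3789111, Add(392, 143)) = Add(3789111, 535) = 3789646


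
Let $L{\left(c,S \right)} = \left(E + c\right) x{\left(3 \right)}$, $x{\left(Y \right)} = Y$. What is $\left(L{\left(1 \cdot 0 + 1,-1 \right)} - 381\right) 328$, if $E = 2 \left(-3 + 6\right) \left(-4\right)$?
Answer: $-147600$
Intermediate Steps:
$E = -24$ ($E = 2 \cdot 3 \left(-4\right) = 2 \left(-12\right) = -24$)
$L{\left(c,S \right)} = -72 + 3 c$ ($L{\left(c,S \right)} = \left(-24 + c\right) 3 = -72 + 3 c$)
$\left(L{\left(1 \cdot 0 + 1,-1 \right)} - 381\right) 328 = \left(\left(-72 + 3 \left(1 \cdot 0 + 1\right)\right) - 381\right) 328 = \left(\left(-72 + 3 \left(0 + 1\right)\right) - 381\right) 328 = \left(\left(-72 + 3 \cdot 1\right) - 381\right) 328 = \left(\left(-72 + 3\right) - 381\right) 328 = \left(-69 - 381\right) 328 = \left(-450\right) 328 = -147600$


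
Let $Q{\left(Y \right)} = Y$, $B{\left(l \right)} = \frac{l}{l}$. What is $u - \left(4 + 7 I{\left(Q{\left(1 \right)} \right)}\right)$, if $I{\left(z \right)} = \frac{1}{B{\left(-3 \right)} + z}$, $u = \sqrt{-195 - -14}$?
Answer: $- \frac{15}{2} + i \sqrt{181} \approx -7.5 + 13.454 i$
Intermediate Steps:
$u = i \sqrt{181}$ ($u = \sqrt{-195 + \left(-12 + 26\right)} = \sqrt{-195 + 14} = \sqrt{-181} = i \sqrt{181} \approx 13.454 i$)
$B{\left(l \right)} = 1$
$I{\left(z \right)} = \frac{1}{1 + z}$
$u - \left(4 + 7 I{\left(Q{\left(1 \right)} \right)}\right) = i \sqrt{181} - \left(4 + \frac{7}{1 + 1}\right) = i \sqrt{181} - \left(4 + \frac{7}{2}\right) = i \sqrt{181} - \frac{15}{2} = - \frac{15}{2} + i \sqrt{181}$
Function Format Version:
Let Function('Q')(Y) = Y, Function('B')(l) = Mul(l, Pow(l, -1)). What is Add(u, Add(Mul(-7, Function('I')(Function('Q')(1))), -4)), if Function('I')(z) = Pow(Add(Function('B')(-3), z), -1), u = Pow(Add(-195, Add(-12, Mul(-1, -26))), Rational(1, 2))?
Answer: Add(Rational(-15, 2), Mul(I, Pow(181, Rational(1, 2)))) ≈ Add(-7.5000, Mul(13.454, I))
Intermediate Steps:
u = Mul(I, Pow(181, Rational(1, 2))) (u = Pow(Add(-195, Add(-12, 26)), Rational(1, 2)) = Pow(Add(-195, 14), Rational(1, 2)) = Pow(-181, Rational(1, 2)) = Mul(I, Pow(181, Rational(1, 2))) ≈ Mul(13.454, I))
Function('B')(l) = 1
Function('I')(z) = Pow(Add(1, z), -1)
Add(u, Add(Mul(-7, Function('I')(Function('Q')(1))), -4)) = Add(Mul(I, Pow(181, Rational(1, 2))), Add(Mul(-7, Pow(Add(1, 1), -1)), -4)) = Add(Mul(I, Pow(181, Rational(1, 2))), Add(Mul(-7, Pow(2, -1)), -4)) = Add(Mul(I, Pow(181, Rational(1, 2))), Add(Mul(-7, Rational(1, 2)), -4)) = Add(Mul(I, Pow(181, Rational(1, 2))), Add(Rational(-7, 2), -4)) = Add(Mul(I, Pow(181, Rational(1, 2))), Rational(-15, 2)) = Add(Rational(-15, 2), Mul(I, Pow(181, Rational(1, 2))))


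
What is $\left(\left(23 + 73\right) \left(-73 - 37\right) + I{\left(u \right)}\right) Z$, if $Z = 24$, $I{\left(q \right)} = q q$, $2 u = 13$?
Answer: $-252426$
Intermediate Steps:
$u = \frac{13}{2}$ ($u = \frac{1}{2} \cdot 13 = \frac{13}{2} \approx 6.5$)
$I{\left(q \right)} = q^{2}$
$\left(\left(23 + 73\right) \left(-73 - 37\right) + I{\left(u \right)}\right) Z = \left(\left(23 + 73\right) \left(-73 - 37\right) + \left(\frac{13}{2}\right)^{2}\right) 24 = \left(96 \left(-110\right) + \frac{169}{4}\right) 24 = \left(-10560 + \frac{169}{4}\right) 24 = \left(- \frac{42071}{4}\right) 24 = -252426$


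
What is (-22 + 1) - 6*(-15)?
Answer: 69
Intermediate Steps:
(-22 + 1) - 6*(-15) = -21 + 90 = 69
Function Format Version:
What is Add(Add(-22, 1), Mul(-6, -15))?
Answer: 69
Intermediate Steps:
Add(Add(-22, 1), Mul(-6, -15)) = Add(-21, 90) = 69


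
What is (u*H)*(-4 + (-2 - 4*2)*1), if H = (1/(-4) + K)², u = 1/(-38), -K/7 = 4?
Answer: 89383/304 ≈ 294.02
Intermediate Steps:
K = -28 (K = -7*4 = -28)
u = -1/38 ≈ -0.026316
H = 12769/16 (H = (1/(-4) - 28)² = (-¼ - 28)² = (-113/4)² = 12769/16 ≈ 798.06)
(u*H)*(-4 + (-2 - 4*2)*1) = (-1/38*12769/16)*(-4 + (-2 - 4*2)*1) = -12769*(-4 + (-2 - 8)*1)/608 = -12769*(-4 - 10*1)/608 = -12769*(-4 - 10)/608 = -12769/608*(-14) = 89383/304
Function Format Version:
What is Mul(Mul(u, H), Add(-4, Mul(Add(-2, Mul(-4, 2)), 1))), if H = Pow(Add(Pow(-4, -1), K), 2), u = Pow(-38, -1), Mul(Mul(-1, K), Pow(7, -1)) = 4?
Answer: Rational(89383, 304) ≈ 294.02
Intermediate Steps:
K = -28 (K = Mul(-7, 4) = -28)
u = Rational(-1, 38) ≈ -0.026316
H = Rational(12769, 16) (H = Pow(Add(Pow(-4, -1), -28), 2) = Pow(Add(Rational(-1, 4), -28), 2) = Pow(Rational(-113, 4), 2) = Rational(12769, 16) ≈ 798.06)
Mul(Mul(u, H), Add(-4, Mul(Add(-2, Mul(-4, 2)), 1))) = Mul(Mul(Rational(-1, 38), Rational(12769, 16)), Add(-4, Mul(Add(-2, Mul(-4, 2)), 1))) = Mul(Rational(-12769, 608), Add(-4, Mul(Add(-2, -8), 1))) = Mul(Rational(-12769, 608), Add(-4, Mul(-10, 1))) = Mul(Rational(-12769, 608), Add(-4, -10)) = Mul(Rational(-12769, 608), -14) = Rational(89383, 304)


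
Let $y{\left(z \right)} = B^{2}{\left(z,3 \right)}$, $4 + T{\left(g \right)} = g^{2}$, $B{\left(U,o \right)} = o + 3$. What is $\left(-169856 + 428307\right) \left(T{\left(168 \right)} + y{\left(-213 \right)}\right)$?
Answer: $7302791456$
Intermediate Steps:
$B{\left(U,o \right)} = 3 + o$
$T{\left(g \right)} = -4 + g^{2}$
$y{\left(z \right)} = 36$ ($y{\left(z \right)} = \left(3 + 3\right)^{2} = 6^{2} = 36$)
$\left(-169856 + 428307\right) \left(T{\left(168 \right)} + y{\left(-213 \right)}\right) = \left(-169856 + 428307\right) \left(\left(-4 + 168^{2}\right) + 36\right) = 258451 \left(\left(-4 + 28224\right) + 36\right) = 258451 \left(28220 + 36\right) = 258451 \cdot 28256 = 7302791456$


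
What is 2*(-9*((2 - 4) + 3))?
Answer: -18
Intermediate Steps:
2*(-9*((2 - 4) + 3)) = 2*(-9*(-2 + 3)) = 2*(-9*1) = 2*(-9) = -18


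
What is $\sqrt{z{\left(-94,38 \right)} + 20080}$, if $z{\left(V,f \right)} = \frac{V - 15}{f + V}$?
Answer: $\frac{41 \sqrt{9366}}{28} \approx 141.71$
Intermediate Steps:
$z{\left(V,f \right)} = \frac{-15 + V}{V + f}$
$\sqrt{z{\left(-94,38 \right)} + 20080} = \sqrt{\frac{-15 - 94}{-94 + 38} + 20080} = \sqrt{\frac{1}{-56} \left(-109\right) + 20080} = \sqrt{\left(- \frac{1}{56}\right) \left(-109\right) + 20080} = \sqrt{\frac{109}{56} + 20080} = \sqrt{\frac{1124589}{56}} = \frac{41 \sqrt{9366}}{28}$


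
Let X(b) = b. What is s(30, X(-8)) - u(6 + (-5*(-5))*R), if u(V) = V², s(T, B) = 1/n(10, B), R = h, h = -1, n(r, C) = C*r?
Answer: -28881/80 ≈ -361.01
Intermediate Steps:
R = -1
s(T, B) = 1/(10*B) (s(T, B) = 1/(B*10) = 1/(10*B))
s(30, X(-8)) - u(6 + (-5*(-5))*R) = (⅒)/(-8) - (6 - 5*(-5)*(-1))² = (⅒)*(-⅛) - (6 + 25*(-1))² = -1/80 - (6 - 25)² = -1/80 - 1*(-19)² = -1/80 - 1*361 = -1/80 - 361 = -28881/80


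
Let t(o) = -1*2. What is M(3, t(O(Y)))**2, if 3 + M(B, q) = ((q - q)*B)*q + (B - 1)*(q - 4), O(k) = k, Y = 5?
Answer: 225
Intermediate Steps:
t(o) = -2
M(B, q) = -3 + (-1 + B)*(-4 + q) (M(B, q) = -3 + (((q - q)*B)*q + (B - 1)*(q - 4)) = -3 + ((0*B)*q + (-1 + B)*(-4 + q)) = -3 + (0*q + (-1 + B)*(-4 + q)) = -3 + (0 + (-1 + B)*(-4 + q)) = -3 + (-1 + B)*(-4 + q))
M(3, t(O(Y)))**2 = (1 - 1*(-2) - 4*3 + 3*(-2))**2 = (1 + 2 - 12 - 6)**2 = (-15)**2 = 225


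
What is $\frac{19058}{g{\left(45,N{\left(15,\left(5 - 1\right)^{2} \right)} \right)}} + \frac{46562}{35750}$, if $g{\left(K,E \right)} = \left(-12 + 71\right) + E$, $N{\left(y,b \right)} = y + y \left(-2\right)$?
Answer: $\frac{15531187}{35750} \approx 434.44$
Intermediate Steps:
$N{\left(y,b \right)} = - y$ ($N{\left(y,b \right)} = y - 2 y = - y$)
$g{\left(K,E \right)} = 59 + E$
$\frac{19058}{g{\left(45,N{\left(15,\left(5 - 1\right)^{2} \right)} \right)}} + \frac{46562}{35750} = \frac{19058}{59 - 15} + \frac{46562}{35750} = \frac{19058}{59 - 15} + 46562 \cdot \frac{1}{35750} = \frac{19058}{44} + \frac{23281}{17875} = 19058 \cdot \frac{1}{44} + \frac{23281}{17875} = \frac{9529}{22} + \frac{23281}{17875} = \frac{15531187}{35750}$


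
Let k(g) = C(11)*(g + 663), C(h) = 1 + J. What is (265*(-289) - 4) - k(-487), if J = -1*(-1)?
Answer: -76941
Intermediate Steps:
J = 1
C(h) = 2 (C(h) = 1 + 1 = 2)
k(g) = 1326 + 2*g (k(g) = 2*(g + 663) = 2*(663 + g) = 1326 + 2*g)
(265*(-289) - 4) - k(-487) = (265*(-289) - 4) - (1326 + 2*(-487)) = (-76585 - 4) - (1326 - 974) = -76589 - 1*352 = -76589 - 352 = -76941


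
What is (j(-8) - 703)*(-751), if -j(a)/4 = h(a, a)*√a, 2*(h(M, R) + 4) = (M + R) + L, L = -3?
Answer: 527953 - 81108*I*√2 ≈ 5.2795e+5 - 1.147e+5*I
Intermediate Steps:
h(M, R) = -11/2 + M/2 + R/2 (h(M, R) = -4 + ((M + R) - 3)/2 = -4 + (-3 + M + R)/2 = -4 + (-3/2 + M/2 + R/2) = -11/2 + M/2 + R/2)
j(a) = -4*√a*(-11/2 + a) (j(a) = -4*(-11/2 + a/2 + a/2)*√a = -4*(-11/2 + a)*√a = -4*√a*(-11/2 + a))
(j(-8) - 703)*(-751) = (√(-8)*(22 - 4*(-8)) - 703)*(-751) = ((2*I*√2)*(22 + 32) - 703)*(-751) = ((2*I*√2)*54 - 703)*(-751) = (108*I*√2 - 703)*(-751) = (-703 + 108*I*√2)*(-751) = 527953 - 81108*I*√2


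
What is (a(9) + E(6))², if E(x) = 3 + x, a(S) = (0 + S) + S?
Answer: 729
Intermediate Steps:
a(S) = 2*S (a(S) = S + S = 2*S)
(a(9) + E(6))² = (2*9 + (3 + 6))² = (18 + 9)² = 27² = 729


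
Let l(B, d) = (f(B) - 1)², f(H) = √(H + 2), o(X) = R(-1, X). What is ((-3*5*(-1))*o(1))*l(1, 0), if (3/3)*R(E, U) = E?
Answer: -60 + 30*√3 ≈ -8.0385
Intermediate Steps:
R(E, U) = E
o(X) = -1
f(H) = √(2 + H)
l(B, d) = (-1 + √(2 + B))² (l(B, d) = (√(2 + B) - 1)² = (-1 + √(2 + B))²)
((-3*5*(-1))*o(1))*l(1, 0) = ((-3*5*(-1))*(-1))*(-1 + √(2 + 1))² = (-15*(-1)*(-1))*(-1 + √3)² = (15*(-1))*(-1 + √3)² = -15*(-1 + √3)²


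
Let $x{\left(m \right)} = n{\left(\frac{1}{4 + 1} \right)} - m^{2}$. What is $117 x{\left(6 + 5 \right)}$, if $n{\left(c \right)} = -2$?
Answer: $-14391$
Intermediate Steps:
$x{\left(m \right)} = -2 - m^{2}$
$117 x{\left(6 + 5 \right)} = 117 \left(-2 - \left(6 + 5\right)^{2}\right) = 117 \left(-2 - 11^{2}\right) = 117 \left(-2 - 121\right) = 117 \left(-123\right) = -14391$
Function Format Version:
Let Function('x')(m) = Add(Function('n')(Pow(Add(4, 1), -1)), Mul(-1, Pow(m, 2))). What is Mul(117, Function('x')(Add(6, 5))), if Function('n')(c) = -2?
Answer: -14391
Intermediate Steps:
Function('x')(m) = Add(-2, Mul(-1, Pow(m, 2)))
Mul(117, Function('x')(Add(6, 5))) = Mul(117, Add(-2, Mul(-1, Pow(Add(6, 5), 2)))) = Mul(117, Add(-2, Mul(-1, Pow(11, 2)))) = Mul(117, Add(-2, Mul(-1, 121))) = Mul(117, Add(-2, -121)) = Mul(117, -123) = -14391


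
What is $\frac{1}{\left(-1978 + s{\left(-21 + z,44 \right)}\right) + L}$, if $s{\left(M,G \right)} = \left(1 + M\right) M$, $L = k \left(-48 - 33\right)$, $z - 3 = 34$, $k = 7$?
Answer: $- \frac{1}{2273} \approx -0.00043995$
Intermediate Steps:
$z = 37$ ($z = 3 + 34 = 37$)
$L = -567$ ($L = 7 \left(-48 - 33\right) = 7 \left(-81\right) = -567$)
$s{\left(M,G \right)} = M \left(1 + M\right)$
$\frac{1}{\left(-1978 + s{\left(-21 + z,44 \right)}\right) + L} = \frac{1}{\left(-1978 + \left(-21 + 37\right) \left(1 + \left(-21 + 37\right)\right)\right) - 567} = \frac{1}{\left(-1978 + 16 \left(1 + 16\right)\right) - 567} = \frac{1}{\left(-1978 + 16 \cdot 17\right) - 567} = \frac{1}{\left(-1978 + 272\right) - 567} = \frac{1}{-1706 - 567} = \frac{1}{-2273} = - \frac{1}{2273}$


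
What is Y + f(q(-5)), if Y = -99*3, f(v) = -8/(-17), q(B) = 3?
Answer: -5041/17 ≈ -296.53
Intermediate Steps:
f(v) = 8/17 (f(v) = -8*(-1/17) = 8/17)
Y = -297 (Y = -9*33 = -297)
Y + f(q(-5)) = -297 + 8/17 = -5041/17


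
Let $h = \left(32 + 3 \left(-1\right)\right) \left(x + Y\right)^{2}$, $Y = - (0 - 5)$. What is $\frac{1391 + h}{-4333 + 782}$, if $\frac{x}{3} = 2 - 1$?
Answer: $- \frac{3247}{3551} \approx -0.91439$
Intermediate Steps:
$Y = 5$ ($Y = \left(-1\right) \left(-5\right) = 5$)
$x = 3$ ($x = 3 \left(2 - 1\right) = 3 \cdot 1 = 3$)
$h = 1856$ ($h = \left(32 + 3 \left(-1\right)\right) \left(3 + 5\right)^{2} = \left(32 - 3\right) 8^{2} = 29 \cdot 64 = 1856$)
$\frac{1391 + h}{-4333 + 782} = \frac{1391 + 1856}{-4333 + 782} = \frac{3247}{-3551} = 3247 \left(- \frac{1}{3551}\right) = - \frac{3247}{3551}$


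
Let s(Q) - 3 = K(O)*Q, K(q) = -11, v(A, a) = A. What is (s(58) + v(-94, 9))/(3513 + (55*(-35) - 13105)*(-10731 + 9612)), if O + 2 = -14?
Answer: -243/5607361 ≈ -4.3336e-5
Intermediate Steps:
O = -16 (O = -2 - 14 = -16)
s(Q) = 3 - 11*Q
(s(58) + v(-94, 9))/(3513 + (55*(-35) - 13105)*(-10731 + 9612)) = ((3 - 11*58) - 94)/(3513 + (55*(-35) - 13105)*(-10731 + 9612)) = ((3 - 638) - 94)/(3513 + (-1925 - 13105)*(-1119)) = (-635 - 94)/(3513 - 15030*(-1119)) = -729/(3513 + 16818570) = -729/16822083 = -729*1/16822083 = -243/5607361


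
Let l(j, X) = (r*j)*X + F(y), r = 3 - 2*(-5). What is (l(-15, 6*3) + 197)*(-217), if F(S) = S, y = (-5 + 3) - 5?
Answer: 720440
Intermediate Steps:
y = -7 (y = -2 - 5 = -7)
r = 13 (r = 3 + 10 = 13)
l(j, X) = -7 + 13*X*j (l(j, X) = (13*j)*X - 7 = 13*X*j - 7 = -7 + 13*X*j)
(l(-15, 6*3) + 197)*(-217) = ((-7 + 13*(6*3)*(-15)) + 197)*(-217) = ((-7 + 13*18*(-15)) + 197)*(-217) = ((-7 - 3510) + 197)*(-217) = (-3517 + 197)*(-217) = -3320*(-217) = 720440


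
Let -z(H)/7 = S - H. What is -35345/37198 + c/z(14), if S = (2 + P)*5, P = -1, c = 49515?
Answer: 12514505/15942 ≈ 785.00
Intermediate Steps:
S = 5 (S = (2 - 1)*5 = 1*5 = 5)
z(H) = -35 + 7*H (z(H) = -7*(5 - H) = -35 + 7*H)
-35345/37198 + c/z(14) = -35345/37198 + 49515/(-35 + 7*14) = -35345*1/37198 + 49515/(-35 + 98) = -35345/37198 + 49515/63 = -35345/37198 + 49515*(1/63) = -35345/37198 + 16505/21 = 12514505/15942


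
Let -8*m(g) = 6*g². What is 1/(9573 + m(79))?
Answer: 4/19569 ≈ 0.00020440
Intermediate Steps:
m(g) = -3*g²/4
1/(9573 + m(79)) = 1/(9573 - ¾*79²) = 1/(9573 - ¾*6241) = 1/(9573 - 18723/4) = 1/(19569/4) = 4/19569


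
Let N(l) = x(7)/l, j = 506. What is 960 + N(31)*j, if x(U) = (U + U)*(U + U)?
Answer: 128936/31 ≈ 4159.2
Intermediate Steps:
x(U) = 4*U**2 (x(U) = (2*U)*(2*U) = 4*U**2)
N(l) = 196/l (N(l) = (4*7**2)/l = (4*49)/l = 196/l)
960 + N(31)*j = 960 + (196/31)*506 = 960 + 99176/31 = 128936/31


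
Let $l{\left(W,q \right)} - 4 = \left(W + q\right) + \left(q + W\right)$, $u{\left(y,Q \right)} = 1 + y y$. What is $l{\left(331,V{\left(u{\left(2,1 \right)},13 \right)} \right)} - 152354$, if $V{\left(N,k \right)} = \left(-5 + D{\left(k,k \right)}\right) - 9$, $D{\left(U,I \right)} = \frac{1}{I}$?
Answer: $- \frac{1972306}{13} \approx -1.5172 \cdot 10^{5}$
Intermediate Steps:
$u{\left(y,Q \right)} = 1 + y^{2}$
$V{\left(N,k \right)} = -14 + \frac{1}{k}$ ($V{\left(N,k \right)} = \left(-5 + \frac{1}{k}\right) - 9 = -14 + \frac{1}{k}$)
$l{\left(W,q \right)} = 4 + 2 W + 2 q$ ($l{\left(W,q \right)} = 4 + \left(\left(W + q\right) + \left(q + W\right)\right) = 4 + \left(\left(W + q\right) + \left(W + q\right)\right) = 4 + \left(2 W + 2 q\right) = 4 + 2 W + 2 q$)
$l{\left(331,V{\left(u{\left(2,1 \right)},13 \right)} \right)} - 152354 = \left(4 + 2 \cdot 331 + 2 \left(-14 + \frac{1}{13}\right)\right) - 152354 = \left(4 + 662 + 2 \left(-14 + \frac{1}{13}\right)\right) - 152354 = \left(4 + 662 + 2 \left(- \frac{181}{13}\right)\right) - 152354 = \left(4 + 662 - \frac{362}{13}\right) - 152354 = \frac{8296}{13} - 152354 = - \frac{1972306}{13}$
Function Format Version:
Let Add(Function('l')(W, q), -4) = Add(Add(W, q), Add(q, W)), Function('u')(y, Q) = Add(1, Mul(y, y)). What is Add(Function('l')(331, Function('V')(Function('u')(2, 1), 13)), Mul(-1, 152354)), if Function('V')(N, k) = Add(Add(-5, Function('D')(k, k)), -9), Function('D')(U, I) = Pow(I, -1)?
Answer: Rational(-1972306, 13) ≈ -1.5172e+5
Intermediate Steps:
Function('u')(y, Q) = Add(1, Pow(y, 2))
Function('V')(N, k) = Add(-14, Pow(k, -1)) (Function('V')(N, k) = Add(Add(-5, Pow(k, -1)), -9) = Add(-14, Pow(k, -1)))
Function('l')(W, q) = Add(4, Mul(2, W), Mul(2, q)) (Function('l')(W, q) = Add(4, Add(Add(W, q), Add(q, W))) = Add(4, Add(Add(W, q), Add(W, q))) = Add(4, Add(Mul(2, W), Mul(2, q))) = Add(4, Mul(2, W), Mul(2, q)))
Add(Function('l')(331, Function('V')(Function('u')(2, 1), 13)), Mul(-1, 152354)) = Add(Add(4, Mul(2, 331), Mul(2, Add(-14, Pow(13, -1)))), Mul(-1, 152354)) = Add(Add(4, 662, Mul(2, Add(-14, Rational(1, 13)))), -152354) = Add(Add(4, 662, Mul(2, Rational(-181, 13))), -152354) = Add(Add(4, 662, Rational(-362, 13)), -152354) = Add(Rational(8296, 13), -152354) = Rational(-1972306, 13)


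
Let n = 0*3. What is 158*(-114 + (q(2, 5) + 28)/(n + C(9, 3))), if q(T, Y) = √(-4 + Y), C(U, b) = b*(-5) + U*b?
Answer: -105781/6 ≈ -17630.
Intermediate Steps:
n = 0
C(U, b) = -5*b + U*b
158*(-114 + (q(2, 5) + 28)/(n + C(9, 3))) = 158*(-114 + (√(-4 + 5) + 28)/(0 + 3*(-5 + 9))) = 158*(-114 + (√1 + 28)/(0 + 3*4)) = 158*(-114 + (1 + 28)/(0 + 12)) = 158*(-114 + 29/12) = 158*(-1339/12) = -105781/6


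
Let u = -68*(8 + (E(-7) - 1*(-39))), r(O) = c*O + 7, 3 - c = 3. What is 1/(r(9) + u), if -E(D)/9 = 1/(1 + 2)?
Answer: -1/2985 ≈ -0.00033501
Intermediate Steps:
c = 0 (c = 3 - 1*3 = 3 - 3 = 0)
E(D) = -3 (E(D) = -9/(1 + 2) = -9/3 = -9*1/3 = -3)
r(O) = 7 (r(O) = 0*O + 7 = 0 + 7 = 7)
u = -2992 (u = -68*(8 + (-3 - 1*(-39))) = -68*(8 + (-3 + 39)) = -68*(8 + 36) = -68*44 = -2992)
1/(r(9) + u) = 1/(7 - 2992) = 1/(-2985) = -1/2985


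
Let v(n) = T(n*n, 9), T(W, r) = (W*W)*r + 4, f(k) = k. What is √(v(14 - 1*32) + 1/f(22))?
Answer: √457277414/22 ≈ 972.00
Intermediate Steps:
T(W, r) = 4 + r*W² (T(W, r) = W²*r + 4 = r*W² + 4 = 4 + r*W²)
v(n) = 4 + 9*n⁴ (v(n) = 4 + 9*(n*n)² = 4 + 9*(n²)² = 4 + 9*n⁴)
√(v(14 - 1*32) + 1/f(22)) = √((4 + 9*(14 - 1*32)⁴) + 1/22) = √((4 + 9*(14 - 32)⁴) + 1/22) = √((4 + 9*(-18)⁴) + 1/22) = √((4 + 9*104976) + 1/22) = √((4 + 944784) + 1/22) = √(944788 + 1/22) = √(20785337/22) = √457277414/22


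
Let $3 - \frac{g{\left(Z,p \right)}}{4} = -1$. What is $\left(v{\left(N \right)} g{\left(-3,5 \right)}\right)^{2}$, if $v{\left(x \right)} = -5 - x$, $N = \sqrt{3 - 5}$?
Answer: $5888 + 2560 i \sqrt{2} \approx 5888.0 + 3620.4 i$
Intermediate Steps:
$g{\left(Z,p \right)} = 16$ ($g{\left(Z,p \right)} = 12 - -4 = 12 + 4 = 16$)
$N = i \sqrt{2}$ ($N = \sqrt{-2} = i \sqrt{2} \approx 1.4142 i$)
$\left(v{\left(N \right)} g{\left(-3,5 \right)}\right)^{2} = \left(\left(-5 - i \sqrt{2}\right) 16\right)^{2} = \left(-80 - 16 i \sqrt{2}\right)^{2}$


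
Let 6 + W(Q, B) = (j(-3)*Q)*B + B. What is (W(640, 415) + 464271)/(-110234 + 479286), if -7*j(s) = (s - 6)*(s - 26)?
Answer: -16517210/645841 ≈ -25.575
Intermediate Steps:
j(s) = -(-26 + s)*(-6 + s)/7 (j(s) = -(s - 6)*(s - 26)/7 = -(-6 + s)*(-26 + s)/7 = -(-26 + s)*(-6 + s)/7)
W(Q, B) = -6 + B - 261*B*Q/7 (W(Q, B) = -6 + (((-156/7 - ⅐*(-3)² + (32/7)*(-3))*Q)*B + B) = -6 + (((-156/7 - ⅐*9 - 96/7)*Q)*B + B) = -6 + (((-156/7 - 9/7 - 96/7)*Q)*B + B) = -6 + ((-261*Q/7)*B + B) = -6 + (-261*B*Q/7 + B) = -6 + (B - 261*B*Q/7) = -6 + B - 261*B*Q/7)
(W(640, 415) + 464271)/(-110234 + 479286) = ((-6 + 415 - 261/7*415*640) + 464271)/(-110234 + 479286) = ((-6 + 415 - 69321600/7) + 464271)/369052 = (-69318737/7 + 464271)*(1/369052) = -66068840/7*1/369052 = -16517210/645841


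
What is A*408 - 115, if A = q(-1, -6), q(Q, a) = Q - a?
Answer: 1925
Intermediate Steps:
A = 5 (A = -1 - 1*(-6) = -1 + 6 = 5)
A*408 - 115 = 5*408 - 115 = 2040 - 115 = 1925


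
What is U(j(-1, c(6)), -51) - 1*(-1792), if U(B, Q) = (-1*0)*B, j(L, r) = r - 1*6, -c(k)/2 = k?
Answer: 1792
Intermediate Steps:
c(k) = -2*k
j(L, r) = -6 + r (j(L, r) = r - 6 = -6 + r)
U(B, Q) = 0 (U(B, Q) = 0*B = 0)
U(j(-1, c(6)), -51) - 1*(-1792) = 0 - 1*(-1792) = 0 + 1792 = 1792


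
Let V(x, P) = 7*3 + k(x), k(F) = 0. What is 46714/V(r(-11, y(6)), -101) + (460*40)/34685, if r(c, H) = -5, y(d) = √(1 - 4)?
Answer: 46304614/20811 ≈ 2225.0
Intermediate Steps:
y(d) = I*√3 (y(d) = √(-3) = I*√3)
V(x, P) = 21 (V(x, P) = 7*3 + 0 = 21 + 0 = 21)
46714/V(r(-11, y(6)), -101) + (460*40)/34685 = 46714/21 + (460*40)/34685 = 46714*(1/21) + 18400*(1/34685) = 46714/21 + 3680/6937 = 46304614/20811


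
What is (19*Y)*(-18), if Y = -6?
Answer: 2052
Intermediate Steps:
(19*Y)*(-18) = (19*(-6))*(-18) = -114*(-18) = 2052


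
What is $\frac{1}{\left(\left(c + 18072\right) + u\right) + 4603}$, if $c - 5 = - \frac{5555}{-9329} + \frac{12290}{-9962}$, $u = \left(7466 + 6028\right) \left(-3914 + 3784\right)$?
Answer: $- \frac{46467749}{80460795760710} \approx -5.7752 \cdot 10^{-7}$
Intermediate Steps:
$u = -1754220$ ($u = 13494 \left(-130\right) = -1754220$)
$c = \frac{202681495}{46467749}$ ($c = 5 + \left(- \frac{5555}{-9329} + \frac{12290}{-9962}\right) = 5 + \left(\left(-5555\right) \left(- \frac{1}{9329}\right) + 12290 \left(- \frac{1}{9962}\right)\right) = 5 + \left(\frac{5555}{9329} - \frac{6145}{4981}\right) = 5 - \frac{29657250}{46467749} = \frac{202681495}{46467749} \approx 4.3618$)
$\frac{1}{\left(\left(c + 18072\right) + u\right) + 4603} = \frac{1}{\left(\left(\frac{202681495}{46467749} + 18072\right) - 1754220\right) + 4603} = \frac{1}{\left(\frac{839967841423}{46467749} - 1754220\right) + 4603} = \frac{1}{- \frac{80674686809357}{46467749} + 4603} = \frac{1}{- \frac{80460795760710}{46467749}} = - \frac{46467749}{80460795760710}$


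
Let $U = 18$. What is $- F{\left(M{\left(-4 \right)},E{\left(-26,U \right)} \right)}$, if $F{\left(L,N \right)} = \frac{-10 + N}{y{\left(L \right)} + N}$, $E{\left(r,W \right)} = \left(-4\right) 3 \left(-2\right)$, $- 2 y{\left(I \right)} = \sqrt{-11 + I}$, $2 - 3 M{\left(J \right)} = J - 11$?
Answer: $- \frac{252}{433} - \frac{7 i \sqrt{3}}{433} \approx -0.58199 - 0.028001 i$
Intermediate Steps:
$M{\left(J \right)} = \frac{13}{3} - \frac{J}{3}$ ($M{\left(J \right)} = \frac{2}{3} - \frac{J - 11}{3} = \frac{2}{3} - \frac{-11 + J}{3} = \frac{2}{3} - \left(- \frac{11}{3} + \frac{J}{3}\right) = \frac{13}{3} - \frac{J}{3}$)
$y{\left(I \right)} = - \frac{\sqrt{-11 + I}}{2}$
$E{\left(r,W \right)} = 24$ ($E{\left(r,W \right)} = \left(-12\right) \left(-2\right) = 24$)
$F{\left(L,N \right)} = \frac{-10 + N}{N - \frac{\sqrt{-11 + L}}{2}}$ ($F{\left(L,N \right)} = \frac{-10 + N}{- \frac{\sqrt{-11 + L}}{2} + N} = \frac{-10 + N}{N - \frac{\sqrt{-11 + L}}{2}}$)
$- F{\left(M{\left(-4 \right)},E{\left(-26,U \right)} \right)} = - \frac{2 \left(-10 + 24\right)}{- \sqrt{-11 + \left(\frac{13}{3} - - \frac{4}{3}\right)} + 2 \cdot 24} = - \frac{2 \cdot 14}{- \sqrt{-11 + \left(\frac{13}{3} + \frac{4}{3}\right)} + 48} = - \frac{2 \cdot 14}{- \sqrt{-11 + \frac{17}{3}} + 48} = - \frac{2 \cdot 14}{- \sqrt{- \frac{16}{3}} + 48} = - \frac{2 \cdot 14}{- \frac{4 i \sqrt{3}}{3} + 48} = - \frac{2 \cdot 14}{48 - \frac{4 i \sqrt{3}}{3}} = - \frac{28}{48 - \frac{4 i \sqrt{3}}{3}}$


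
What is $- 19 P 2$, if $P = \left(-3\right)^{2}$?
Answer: $-342$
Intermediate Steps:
$P = 9$
$- 19 P 2 = \left(-19\right) 9 \cdot 2 = \left(-171\right) 2 = -342$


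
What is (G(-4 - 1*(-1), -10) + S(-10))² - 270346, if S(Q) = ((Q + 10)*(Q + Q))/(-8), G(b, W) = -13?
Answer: -270177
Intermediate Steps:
S(Q) = -Q*(10 + Q)/4 (S(Q) = ((10 + Q)*(2*Q))*(-⅛) = (2*Q*(10 + Q))*(-⅛) = -Q*(10 + Q)/4)
(G(-4 - 1*(-1), -10) + S(-10))² - 270346 = (-13 - ¼*(-10)*(10 - 10))² - 270346 = (-13 - ¼*(-10)*0)² - 270346 = (-13 + 0)² - 270346 = (-13)² - 270346 = 169 - 270346 = -270177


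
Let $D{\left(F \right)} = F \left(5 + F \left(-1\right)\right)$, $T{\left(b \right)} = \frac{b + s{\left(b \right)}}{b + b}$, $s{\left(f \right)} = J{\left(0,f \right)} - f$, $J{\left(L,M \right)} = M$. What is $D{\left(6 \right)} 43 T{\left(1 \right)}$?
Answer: $-129$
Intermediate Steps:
$s{\left(f \right)} = 0$ ($s{\left(f \right)} = f - f = 0$)
$T{\left(b \right)} = \frac{1}{2}$ ($T{\left(b \right)} = \frac{b + 0}{b + b} = \frac{b}{2 b} = b \frac{1}{2 b} = \frac{1}{2}$)
$D{\left(F \right)} = F \left(5 - F\right)$
$D{\left(6 \right)} 43 T{\left(1 \right)} = 6 \left(5 - 6\right) 43 \cdot \frac{1}{2} = 6 \left(-1\right) 43 \cdot \frac{1}{2} = \left(-6\right) 43 \cdot \frac{1}{2} = \left(-258\right) \frac{1}{2} = -129$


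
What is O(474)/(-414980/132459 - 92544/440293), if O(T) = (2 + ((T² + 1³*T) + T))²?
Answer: -742235205365204565903/48742768709 ≈ -1.5228e+10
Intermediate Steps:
O(T) = (2 + T² + 2*T)² (O(T) = (2 + ((T² + 1*T) + T))² = (2 + ((T² + T) + T))² = (2 + ((T + T²) + T))² = (2 + (T² + 2*T))² = (2 + T² + 2*T)²)
O(474)/(-414980/132459 - 92544/440293) = (2 + 474² + 2*474)²/(-414980/132459 - 92544/440293) = (2 + 224676 + 948)²/(-414980*1/132459 - 92544*1/440293) = 225626²/(-414980/132459 - 92544/440293) = 50907091876/(-194971074836/58320770487) = 50907091876*(-58320770487/194971074836) = -742235205365204565903/48742768709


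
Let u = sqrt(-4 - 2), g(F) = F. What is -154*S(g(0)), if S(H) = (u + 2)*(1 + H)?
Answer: -308 - 154*I*sqrt(6) ≈ -308.0 - 377.22*I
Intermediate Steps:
u = I*sqrt(6) (u = sqrt(-6) = I*sqrt(6) ≈ 2.4495*I)
S(H) = (1 + H)*(2 + I*sqrt(6)) (S(H) = (I*sqrt(6) + 2)*(1 + H) = (2 + I*sqrt(6))*(1 + H) = (1 + H)*(2 + I*sqrt(6)))
-154*S(g(0)) = -154*(2 + 2*0 + I*sqrt(6) + I*0*sqrt(6)) = -154*(2 + 0 + I*sqrt(6) + 0) = -154*(2 + I*sqrt(6)) = -308 - 154*I*sqrt(6)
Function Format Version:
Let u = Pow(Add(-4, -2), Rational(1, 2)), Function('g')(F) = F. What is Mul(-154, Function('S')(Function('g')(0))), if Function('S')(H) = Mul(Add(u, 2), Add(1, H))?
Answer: Add(-308, Mul(-154, I, Pow(6, Rational(1, 2)))) ≈ Add(-308.00, Mul(-377.22, I))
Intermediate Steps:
u = Mul(I, Pow(6, Rational(1, 2))) (u = Pow(-6, Rational(1, 2)) = Mul(I, Pow(6, Rational(1, 2))) ≈ Mul(2.4495, I))
Function('S')(H) = Mul(Add(1, H), Add(2, Mul(I, Pow(6, Rational(1, 2))))) (Function('S')(H) = Mul(Add(Mul(I, Pow(6, Rational(1, 2))), 2), Add(1, H)) = Mul(Add(2, Mul(I, Pow(6, Rational(1, 2)))), Add(1, H)) = Mul(Add(1, H), Add(2, Mul(I, Pow(6, Rational(1, 2))))))
Mul(-154, Function('S')(Function('g')(0))) = Mul(-154, Add(2, Mul(2, 0), Mul(I, Pow(6, Rational(1, 2))), Mul(I, 0, Pow(6, Rational(1, 2))))) = Mul(-154, Add(2, 0, Mul(I, Pow(6, Rational(1, 2))), 0)) = Mul(-154, Add(2, Mul(I, Pow(6, Rational(1, 2))))) = Add(-308, Mul(-154, I, Pow(6, Rational(1, 2))))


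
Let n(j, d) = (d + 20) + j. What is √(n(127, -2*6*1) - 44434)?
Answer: I*√44299 ≈ 210.47*I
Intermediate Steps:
n(j, d) = 20 + d + j (n(j, d) = (20 + d) + j = 20 + d + j)
√(n(127, -2*6*1) - 44434) = √((20 - 2*6*1 + 127) - 44434) = √((20 - 12*1 + 127) - 44434) = √((20 - 12 + 127) - 44434) = √(135 - 44434) = √(-44299) = I*√44299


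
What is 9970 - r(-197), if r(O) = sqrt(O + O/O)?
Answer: 9970 - 14*I ≈ 9970.0 - 14.0*I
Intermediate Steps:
r(O) = sqrt(1 + O) (r(O) = sqrt(O + 1) = sqrt(1 + O))
9970 - r(-197) = 9970 - sqrt(1 - 197) = 9970 - sqrt(-196) = 9970 - 14*I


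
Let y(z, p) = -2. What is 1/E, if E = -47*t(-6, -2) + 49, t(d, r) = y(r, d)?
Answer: 1/143 ≈ 0.0069930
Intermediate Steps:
t(d, r) = -2
E = 143 (E = -47*(-2) + 49 = 94 + 49 = 143)
1/E = 1/143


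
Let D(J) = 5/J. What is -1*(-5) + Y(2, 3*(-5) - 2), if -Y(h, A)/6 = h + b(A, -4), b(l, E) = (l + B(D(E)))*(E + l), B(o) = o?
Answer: -4613/2 ≈ -2306.5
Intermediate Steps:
b(l, E) = (E + l)*(l + 5/E) (b(l, E) = (l + 5/E)*(E + l) = (E + l)*(l + 5/E))
Y(h, A) = -30 - 6*h - 6*A² + 63*A/2 (Y(h, A) = -6*(h + (5 + A² - 4*A + 5*A/(-4))) = -6*(h + (5 + A² - 4*A + 5*A*(-¼))) = -6*(h + (5 + A² - 4*A - 5*A/4)) = -6*(h + (5 + A² - 21*A/4)) = -6*(5 + h + A² - 21*A/4) = -30 - 6*h - 6*A² + 63*A/2)
-1*(-5) + Y(2, 3*(-5) - 2) = -1*(-5) + (-30 - 6*2 - 6*(3*(-5) - 2)² + 63*(3*(-5) - 2)/2) = 5 + (-30 - 12 - 6*(-15 - 2)² + 63*(-15 - 2)/2) = 5 + (-30 - 12 - 6*(-17)² + (63/2)*(-17)) = 5 + (-30 - 12 - 6*289 - 1071/2) = 5 + (-30 - 12 - 1734 - 1071/2) = 5 - 4623/2 = -4613/2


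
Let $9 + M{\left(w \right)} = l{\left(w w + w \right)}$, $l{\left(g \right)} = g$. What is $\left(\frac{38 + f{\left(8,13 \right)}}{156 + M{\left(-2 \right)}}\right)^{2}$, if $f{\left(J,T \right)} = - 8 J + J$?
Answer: $\frac{324}{22201} \approx 0.014594$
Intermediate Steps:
$f{\left(J,T \right)} = - 7 J$
$M{\left(w \right)} = -9 + w + w^{2}$ ($M{\left(w \right)} = -9 + \left(w w + w\right) = -9 + \left(w^{2} + w\right) = -9 + \left(w + w^{2}\right) = -9 + w + w^{2}$)
$\left(\frac{38 + f{\left(8,13 \right)}}{156 + M{\left(-2 \right)}}\right)^{2} = \left(\frac{38 - 56}{156 - \left(9 + 2 \left(1 - 2\right)\right)}\right)^{2} = \left(\frac{38 - 56}{156 - 7}\right)^{2} = \left(- \frac{18}{156 + \left(-9 + 2\right)}\right)^{2} = \left(- \frac{18}{156 - 7}\right)^{2} = \left(- \frac{18}{149}\right)^{2} = \frac{324}{22201}$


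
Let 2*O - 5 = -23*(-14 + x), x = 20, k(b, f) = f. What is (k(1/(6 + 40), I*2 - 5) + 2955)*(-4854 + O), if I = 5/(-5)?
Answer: -14505634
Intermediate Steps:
I = -1 (I = 5*(-⅕) = -1)
O = -133/2 (O = 5/2 + (-23*(-14 + 20))/2 = 5/2 + (-23*6)/2 = 5/2 + (½)*(-138) = 5/2 - 69 = -133/2 ≈ -66.500)
(k(1/(6 + 40), I*2 - 5) + 2955)*(-4854 + O) = ((-1*2 - 5) + 2955)*(-4854 - 133/2) = ((-2 - 5) + 2955)*(-9841/2) = (-7 + 2955)*(-9841/2) = 2948*(-9841/2) = -14505634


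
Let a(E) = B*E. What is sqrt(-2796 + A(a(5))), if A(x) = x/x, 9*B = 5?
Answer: I*sqrt(2795) ≈ 52.868*I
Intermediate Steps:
B = 5/9 (B = (1/9)*5 = 5/9 ≈ 0.55556)
a(E) = 5*E/9
A(x) = 1
sqrt(-2796 + A(a(5))) = sqrt(-2796 + 1) = sqrt(-2795) = I*sqrt(2795)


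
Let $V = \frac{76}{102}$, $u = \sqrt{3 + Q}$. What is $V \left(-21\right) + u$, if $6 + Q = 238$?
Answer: $- \frac{266}{17} + \sqrt{235} \approx -0.31735$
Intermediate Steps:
$Q = 232$ ($Q = -6 + 238 = 232$)
$u = \sqrt{235}$ ($u = \sqrt{3 + 232} = \sqrt{235} \approx 15.33$)
$V = \frac{38}{51}$ ($V = 76 \cdot \frac{1}{102} = \frac{38}{51} \approx 0.7451$)
$V \left(-21\right) + u = \frac{38}{51} \left(-21\right) + \sqrt{235} = - \frac{266}{17} + \sqrt{235}$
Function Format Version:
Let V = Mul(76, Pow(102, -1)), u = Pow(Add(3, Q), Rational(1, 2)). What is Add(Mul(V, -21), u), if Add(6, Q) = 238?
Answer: Add(Rational(-266, 17), Pow(235, Rational(1, 2))) ≈ -0.31735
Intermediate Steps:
Q = 232 (Q = Add(-6, 238) = 232)
u = Pow(235, Rational(1, 2)) (u = Pow(Add(3, 232), Rational(1, 2)) = Pow(235, Rational(1, 2)) ≈ 15.330)
V = Rational(38, 51) (V = Mul(76, Rational(1, 102)) = Rational(38, 51) ≈ 0.74510)
Add(Mul(V, -21), u) = Add(Mul(Rational(38, 51), -21), Pow(235, Rational(1, 2))) = Add(Rational(-266, 17), Pow(235, Rational(1, 2)))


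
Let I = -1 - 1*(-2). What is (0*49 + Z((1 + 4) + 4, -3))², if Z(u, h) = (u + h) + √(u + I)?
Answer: (6 + √10)² ≈ 83.947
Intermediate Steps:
I = 1 (I = -1 + 2 = 1)
Z(u, h) = h + u + √(1 + u) (Z(u, h) = (u + h) + √(u + 1) = (h + u) + √(1 + u) = h + u + √(1 + u))
(0*49 + Z((1 + 4) + 4, -3))² = (0*49 + (-3 + ((1 + 4) + 4) + √(1 + ((1 + 4) + 4))))² = (0 + (-3 + (5 + 4) + √(1 + (5 + 4))))² = (0 + (-3 + 9 + √(1 + 9)))² = (0 + (-3 + 9 + √10))² = (0 + (6 + √10))² = (6 + √10)²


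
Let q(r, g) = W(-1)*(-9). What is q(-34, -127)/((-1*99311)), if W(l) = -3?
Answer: -27/99311 ≈ -0.00027187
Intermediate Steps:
q(r, g) = 27 (q(r, g) = -3*(-9) = 27)
q(-34, -127)/((-1*99311)) = 27/((-1*99311)) = 27/(-99311) = 27*(-1/99311) = -27/99311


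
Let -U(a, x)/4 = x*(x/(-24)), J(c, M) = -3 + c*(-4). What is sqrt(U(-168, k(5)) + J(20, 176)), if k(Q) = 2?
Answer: I*sqrt(741)/3 ≈ 9.0738*I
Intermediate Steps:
J(c, M) = -3 - 4*c
U(a, x) = x**2/6 (U(a, x) = -4*x*x/(-24) = -4*x*x*(-1/24) = -4*x*(-x/24) = -(-1)*x**2/6 = x**2/6)
sqrt(U(-168, k(5)) + J(20, 176)) = sqrt((1/6)*2**2 + (-3 - 4*20)) = sqrt((1/6)*4 + (-3 - 80)) = sqrt(2/3 - 83) = sqrt(-247/3) = I*sqrt(741)/3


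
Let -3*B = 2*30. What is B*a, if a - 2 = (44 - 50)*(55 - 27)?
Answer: 3320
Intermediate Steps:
a = -166 (a = 2 + (44 - 50)*(55 - 27) = 2 - 6*28 = 2 - 168 = -166)
B = -20 (B = -2*30/3 = -⅓*60 = -20)
B*a = -20*(-166) = 3320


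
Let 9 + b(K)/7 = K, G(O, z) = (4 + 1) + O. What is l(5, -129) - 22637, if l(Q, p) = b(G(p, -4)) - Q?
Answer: -23573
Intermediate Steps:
G(O, z) = 5 + O
b(K) = -63 + 7*K
l(Q, p) = -28 - Q + 7*p (l(Q, p) = (-63 + 7*(5 + p)) - Q = (-63 + (35 + 7*p)) - Q = (-28 + 7*p) - Q = -28 - Q + 7*p)
l(5, -129) - 22637 = (-28 - 1*5 + 7*(-129)) - 22637 = (-28 - 5 - 903) - 22637 = -936 - 22637 = -23573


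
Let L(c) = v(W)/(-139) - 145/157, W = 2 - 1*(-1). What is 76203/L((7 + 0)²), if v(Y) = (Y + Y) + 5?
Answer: -554326023/7294 ≈ -75998.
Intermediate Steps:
W = 3 (W = 2 + 1 = 3)
v(Y) = 5 + 2*Y (v(Y) = 2*Y + 5 = 5 + 2*Y)
L(c) = -21882/21823 (L(c) = (5 + 2*3)/(-139) - 145/157 = (5 + 6)*(-1/139) - 145*1/157 = 11*(-1/139) - 145/157 = -11/139 - 145/157 = -21882/21823)
76203/L((7 + 0)²) = 76203/(-21882/21823) = 76203*(-21823/21882) = -554326023/7294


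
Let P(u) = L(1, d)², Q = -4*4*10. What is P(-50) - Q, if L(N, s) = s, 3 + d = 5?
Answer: 164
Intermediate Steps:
d = 2 (d = -3 + 5 = 2)
Q = -160 (Q = -16*10 = -160)
P(u) = 4 (P(u) = 2² = 4)
P(-50) - Q = 4 - 1*(-160) = 4 + 160 = 164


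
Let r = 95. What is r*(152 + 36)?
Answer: 17860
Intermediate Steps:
r*(152 + 36) = 95*(152 + 36) = 95*188 = 17860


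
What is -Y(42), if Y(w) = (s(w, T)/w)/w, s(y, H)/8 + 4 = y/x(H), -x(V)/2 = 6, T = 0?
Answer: 5/147 ≈ 0.034014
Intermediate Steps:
x(V) = -12 (x(V) = -2*6 = -12)
s(y, H) = -32 - 2*y/3 (s(y, H) = -32 + 8*(y/(-12)) = -32 + 8*(y*(-1/12)) = -32 + 8*(-y/12) = -32 - 2*y/3)
Y(w) = (-32 - 2*w/3)/w² (Y(w) = ((-32 - 2*w/3)/w)/w = (-32 - 2*w/3)/w²)
-Y(42) = -2*(-48 - 1*42)/(3*42²) = -2*(-48 - 42)/(3*1764) = -2*(-90)/(3*1764) = -1*(-5/147) = 5/147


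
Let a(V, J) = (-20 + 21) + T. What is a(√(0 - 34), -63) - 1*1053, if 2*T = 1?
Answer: -2103/2 ≈ -1051.5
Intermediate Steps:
T = ½ (T = (½)*1 = ½ ≈ 0.50000)
a(V, J) = 3/2 (a(V, J) = (-20 + 21) + ½ = 1 + ½ = 3/2)
a(√(0 - 34), -63) - 1*1053 = 3/2 - 1*1053 = 3/2 - 1053 = -2103/2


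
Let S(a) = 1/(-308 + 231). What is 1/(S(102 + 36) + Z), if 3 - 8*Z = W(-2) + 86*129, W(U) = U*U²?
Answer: -616/853399 ≈ -0.00072182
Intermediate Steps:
W(U) = U³
Z = -11083/8 (Z = 3/8 - ((-2)³ + 86*129)/8 = 3/8 - (-8 + 11094)/8 = 3/8 - ⅛*11086 = 3/8 - 5543/4 = -11083/8 ≈ -1385.4)
S(a) = -1/77 (S(a) = 1/(-77) = -1/77)
1/(S(102 + 36) + Z) = 1/(-1/77 - 11083/8) = 1/(-853399/616) = -616/853399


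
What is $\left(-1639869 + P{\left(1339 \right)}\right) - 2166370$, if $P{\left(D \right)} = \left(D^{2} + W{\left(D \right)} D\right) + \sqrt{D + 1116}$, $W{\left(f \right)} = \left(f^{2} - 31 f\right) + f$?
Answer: $2344920271 + \sqrt{2455} \approx 2.3449 \cdot 10^{9}$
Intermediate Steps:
$W{\left(f \right)} = f^{2} - 30 f$
$P{\left(D \right)} = D^{2} + \sqrt{1116 + D} + D^{2} \left(-30 + D\right)$ ($P{\left(D \right)} = \left(D^{2} + D \left(-30 + D\right) D\right) + \sqrt{D + 1116} = \left(D^{2} + D^{2} \left(-30 + D\right)\right) + \sqrt{1116 + D} = D^{2} + \sqrt{1116 + D} + D^{2} \left(-30 + D\right)$)
$\left(-1639869 + P{\left(1339 \right)}\right) - 2166370 = \left(-1639869 + \left(1339^{3} + \sqrt{1116 + 1339} - 29 \cdot 1339^{2}\right)\right) - 2166370 = \left(-1639869 + \left(2400721219 + \sqrt{2455} - 51994709\right)\right) - 2166370 = \left(-1639869 + \left(2348726510 + \sqrt{2455}\right)\right) - 2166370 = \left(2347086641 + \sqrt{2455}\right) - 2166370 = 2344920271 + \sqrt{2455}$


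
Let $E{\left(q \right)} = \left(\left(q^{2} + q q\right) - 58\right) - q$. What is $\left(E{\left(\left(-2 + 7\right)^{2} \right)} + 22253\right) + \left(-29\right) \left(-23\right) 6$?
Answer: $27422$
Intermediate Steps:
$E{\left(q \right)} = -58 - q + 2 q^{2}$ ($E{\left(q \right)} = \left(\left(q^{2} + q^{2}\right) - 58\right) - q = \left(2 q^{2} - 58\right) - q = \left(-58 + 2 q^{2}\right) - q = -58 - q + 2 q^{2}$)
$\left(E{\left(\left(-2 + 7\right)^{2} \right)} + 22253\right) + \left(-29\right) \left(-23\right) 6 = \left(\left(-58 - \left(-2 + 7\right)^{2} + 2 \left(\left(-2 + 7\right)^{2}\right)^{2}\right) + 22253\right) + \left(-29\right) \left(-23\right) 6 = \left(\left(-58 - 5^{2} + 2 \left(5^{2}\right)^{2}\right) + 22253\right) + 667 \cdot 6 = \left(\left(-58 - 25 + 2 \cdot 25^{2}\right) + 22253\right) + 4002 = \left(\left(-58 - 25 + 2 \cdot 625\right) + 22253\right) + 4002 = \left(\left(-58 - 25 + 1250\right) + 22253\right) + 4002 = \left(1167 + 22253\right) + 4002 = 23420 + 4002 = 27422$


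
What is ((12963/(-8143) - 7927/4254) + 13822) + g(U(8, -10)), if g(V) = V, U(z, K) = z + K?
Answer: 478609555877/34640322 ≈ 13817.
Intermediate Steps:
U(z, K) = K + z
((12963/(-8143) - 7927/4254) + 13822) + g(U(8, -10)) = ((12963/(-8143) - 7927/4254) + 13822) + (-10 + 8) = ((12963*(-1/8143) - 7927*1/4254) + 13822) - 2 = ((-12963/8143 - 7927/4254) + 13822) - 2 = (-119694163/34640322 + 13822) - 2 = 478678836521/34640322 - 2 = 478609555877/34640322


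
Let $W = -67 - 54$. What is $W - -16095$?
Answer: $15974$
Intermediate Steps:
$W = -121$
$W - -16095 = -121 - -16095 = -121 + 16095 = 15974$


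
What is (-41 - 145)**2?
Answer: 34596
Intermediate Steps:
(-41 - 145)**2 = (-186)**2 = 34596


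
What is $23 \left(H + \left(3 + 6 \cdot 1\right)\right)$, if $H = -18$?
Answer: $-207$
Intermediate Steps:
$23 \left(H + \left(3 + 6 \cdot 1\right)\right) = 23 \left(-18 + \left(3 + 6 \cdot 1\right)\right) = 23 \left(-18 + \left(3 + 6\right)\right) = 23 \left(-18 + 9\right) = 23 \left(-9\right) = -207$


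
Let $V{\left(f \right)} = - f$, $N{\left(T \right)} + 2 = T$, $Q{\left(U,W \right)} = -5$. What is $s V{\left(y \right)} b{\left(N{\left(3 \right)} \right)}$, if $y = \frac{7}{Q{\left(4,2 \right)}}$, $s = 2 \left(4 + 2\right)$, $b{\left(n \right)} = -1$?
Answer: $- \frac{84}{5} \approx -16.8$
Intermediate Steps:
$N{\left(T \right)} = -2 + T$
$s = 12$ ($s = 2 \cdot 6 = 12$)
$y = - \frac{7}{5}$ ($y = \frac{7}{-5} = 7 \left(- \frac{1}{5}\right) = - \frac{7}{5} \approx -1.4$)
$s V{\left(y \right)} b{\left(N{\left(3 \right)} \right)} = 12 \left(\left(-1\right) \left(- \frac{7}{5}\right)\right) \left(-1\right) = 12 \cdot \frac{7}{5} \left(-1\right) = \frac{84}{5} \left(-1\right) = - \frac{84}{5}$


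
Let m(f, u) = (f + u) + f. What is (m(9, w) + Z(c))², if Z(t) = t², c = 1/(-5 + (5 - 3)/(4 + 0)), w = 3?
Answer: 2907025/6561 ≈ 443.08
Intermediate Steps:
m(f, u) = u + 2*f
c = -2/9 (c = 1/(-5 + 2/4) = 1/(-5 + 2*(¼)) = 1/(-5 + ½) = 1/(-9/2) = -2/9 ≈ -0.22222)
(m(9, w) + Z(c))² = ((3 + 2*9) + (-2/9)²)² = ((3 + 18) + 4/81)² = (21 + 4/81)² = (1705/81)² = 2907025/6561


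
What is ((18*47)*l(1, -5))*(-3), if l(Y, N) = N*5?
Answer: 63450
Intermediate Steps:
l(Y, N) = 5*N
((18*47)*l(1, -5))*(-3) = ((18*47)*(5*(-5)))*(-3) = (846*(-25))*(-3) = -21150*(-3) = 63450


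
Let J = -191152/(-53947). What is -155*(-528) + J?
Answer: 4415213632/53947 ≈ 81844.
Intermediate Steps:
J = 191152/53947 (J = -191152*(-1/53947) = 191152/53947 ≈ 3.5433)
-155*(-528) + J = -155*(-528) + 191152/53947 = 81840 + 191152/53947 = 4415213632/53947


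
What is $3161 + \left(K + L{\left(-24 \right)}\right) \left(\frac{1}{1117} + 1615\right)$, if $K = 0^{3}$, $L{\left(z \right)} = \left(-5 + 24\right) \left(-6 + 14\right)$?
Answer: $\frac{277732149}{1117} \approx 2.4864 \cdot 10^{5}$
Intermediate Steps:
$L{\left(z \right)} = 152$ ($L{\left(z \right)} = 19 \cdot 8 = 152$)
$K = 0$
$3161 + \left(K + L{\left(-24 \right)}\right) \left(\frac{1}{1117} + 1615\right) = 3161 + \left(0 + 152\right) \left(\frac{1}{1117} + 1615\right) = 3161 + 152 \left(\frac{1}{1117} + 1615\right) = 3161 + 152 \cdot \frac{1803956}{1117} = 3161 + \frac{274201312}{1117} = \frac{277732149}{1117}$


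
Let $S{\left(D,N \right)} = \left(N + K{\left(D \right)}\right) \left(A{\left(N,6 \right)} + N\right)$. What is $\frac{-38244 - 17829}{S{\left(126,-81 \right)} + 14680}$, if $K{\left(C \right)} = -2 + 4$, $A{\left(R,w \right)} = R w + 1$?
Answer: $- \frac{18691}{19798} \approx -0.94409$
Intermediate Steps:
$A{\left(R,w \right)} = 1 + R w$
$K{\left(C \right)} = 2$
$S{\left(D,N \right)} = \left(1 + 7 N\right) \left(2 + N\right)$ ($S{\left(D,N \right)} = \left(N + 2\right) \left(\left(1 + N 6\right) + N\right) = \left(2 + N\right) \left(\left(1 + 6 N\right) + N\right) = \left(2 + N\right) \left(1 + 7 N\right) = \left(1 + 7 N\right) \left(2 + N\right)$)
$\frac{-38244 - 17829}{S{\left(126,-81 \right)} + 14680} = \frac{-38244 - 17829}{\left(2 + 7 \left(-81\right)^{2} + 15 \left(-81\right)\right) + 14680} = - \frac{56073}{\left(2 + 7 \cdot 6561 - 1215\right) + 14680} = - \frac{56073}{\left(2 + 45927 - 1215\right) + 14680} = - \frac{56073}{44714 + 14680} = - \frac{56073}{59394} = \left(-56073\right) \frac{1}{59394} = - \frac{18691}{19798}$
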